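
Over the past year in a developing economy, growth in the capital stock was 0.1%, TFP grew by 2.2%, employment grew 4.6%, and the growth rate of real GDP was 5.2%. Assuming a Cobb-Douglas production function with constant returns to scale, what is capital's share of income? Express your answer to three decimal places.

α = 0.356

gY = gA + α·gK + (1−α)·gL, so gY − gA − gL = α(gK − gL).
5.2 − 2.2 − 4.6 = α × (0.1 − 4.6).
-1.6 = -4.5 α, so α = 0.35556.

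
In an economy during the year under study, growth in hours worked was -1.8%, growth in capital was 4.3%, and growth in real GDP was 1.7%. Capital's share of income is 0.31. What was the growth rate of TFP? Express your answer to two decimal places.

Labor's share = 1 − 0.31 = 0.69.
Capital: 0.31 × 4.3 = 1.333 pp.
Hours worked: 0.69 × (-1.8) = -1.242 pp.
TFP growth = 1.7 − 0.091 = 1.609%.

1.61%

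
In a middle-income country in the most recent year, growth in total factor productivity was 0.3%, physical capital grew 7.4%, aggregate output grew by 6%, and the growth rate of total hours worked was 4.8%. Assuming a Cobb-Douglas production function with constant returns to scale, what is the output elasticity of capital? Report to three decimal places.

gY = gA + α·gK + (1−α)·gL, so gY − gA − gL = α(gK − gL).
6 − 0.3 − 4.8 = α × (7.4 − 4.8).
0.9 = 2.6 α, so α = 0.34615.

0.346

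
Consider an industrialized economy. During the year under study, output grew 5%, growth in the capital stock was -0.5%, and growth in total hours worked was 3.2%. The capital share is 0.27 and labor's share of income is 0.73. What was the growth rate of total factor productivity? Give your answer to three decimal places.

2.799%

Labor's share = 1 − 0.27 = 0.73.
The capital stock: 0.27 × (-0.5) = -0.135 pp.
Total hours worked: 0.73 × 3.2 = 2.336 pp.
TFP growth = 5 − 2.201 = 2.799%.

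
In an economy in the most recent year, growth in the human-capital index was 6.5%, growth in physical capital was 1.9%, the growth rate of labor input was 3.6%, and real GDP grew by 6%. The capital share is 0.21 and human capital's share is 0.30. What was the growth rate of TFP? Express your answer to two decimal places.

Labor's share = 1 − 0.21 − 0.3 = 0.49.
Physical capital: 0.21 × 1.9 = 0.399 pp.
The human-capital index: 0.3 × 6.5 = 1.95 pp.
Labor input: 0.49 × 3.6 = 1.764 pp.
TFP growth = 6 − 4.113 = 1.887%.

TFP grew 1.89%.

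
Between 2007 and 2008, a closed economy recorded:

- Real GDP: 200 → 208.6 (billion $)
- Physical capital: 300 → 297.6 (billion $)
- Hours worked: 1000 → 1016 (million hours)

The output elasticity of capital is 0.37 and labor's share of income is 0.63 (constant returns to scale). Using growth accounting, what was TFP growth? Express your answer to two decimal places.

TFP growth was 3.59%.

Real GDP growth = (208.6 − 200) / 200 = 4.3%.
Physical capital growth = (297.6 − 300) / 300 = -0.8%.
Hours worked growth = (1016 − 1000) / 1000 = 1.6%.
Labor's share = 1 − 0.37 = 0.63.
Physical capital: 0.37 × (-0.8) = -0.296 pp.
Hours worked: 0.63 × 1.6 = 1.008 pp.
TFP growth = 4.3 − 0.712 = 3.588%.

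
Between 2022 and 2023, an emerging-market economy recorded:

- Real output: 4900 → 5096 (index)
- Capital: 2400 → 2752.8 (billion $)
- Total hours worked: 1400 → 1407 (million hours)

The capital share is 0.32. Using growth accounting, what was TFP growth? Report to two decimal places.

-1.04%

Real output growth = (5096 − 4900) / 4900 = 4%.
Capital growth = (2752.8 − 2400) / 2400 = 14.7%.
Total hours worked growth = (1407 − 1400) / 1400 = 0.5%.
Labor's share = 1 − 0.32 = 0.68.
Capital: 0.32 × 14.7 = 4.704 pp.
Total hours worked: 0.68 × 0.5 = 0.34 pp.
TFP growth = 4 − 5.044 = -1.044%.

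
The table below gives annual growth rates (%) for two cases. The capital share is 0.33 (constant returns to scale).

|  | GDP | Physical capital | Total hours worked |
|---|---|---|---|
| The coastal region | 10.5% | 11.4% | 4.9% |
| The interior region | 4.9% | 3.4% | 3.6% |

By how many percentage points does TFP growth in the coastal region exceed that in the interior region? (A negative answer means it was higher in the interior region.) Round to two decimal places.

2.09 percentage points

Labor's share = 1 − 0.33 = 0.67.
The coastal region: TFP = 10.5 − 3.762 − 3.283 = 3.455%.
The interior region: TFP = 4.9 − 1.122 − 2.412 = 1.366%.
Difference = 3.455 − (1.366) = 2.089 pp.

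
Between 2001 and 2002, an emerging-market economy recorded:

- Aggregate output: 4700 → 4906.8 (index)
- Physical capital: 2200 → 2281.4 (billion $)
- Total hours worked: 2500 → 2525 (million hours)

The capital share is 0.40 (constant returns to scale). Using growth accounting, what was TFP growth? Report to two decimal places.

2.32%

Aggregate output growth = (4906.8 − 4700) / 4700 = 4.4%.
Physical capital growth = (2281.4 − 2200) / 2200 = 3.7%.
Total hours worked growth = (2525 − 2500) / 2500 = 1%.
Labor's share = 1 − 0.4 = 0.6.
Physical capital: 0.4 × 3.7 = 1.48 pp.
Total hours worked: 0.6 × 1 = 0.6 pp.
TFP growth = 4.4 − 2.08 = 2.32%.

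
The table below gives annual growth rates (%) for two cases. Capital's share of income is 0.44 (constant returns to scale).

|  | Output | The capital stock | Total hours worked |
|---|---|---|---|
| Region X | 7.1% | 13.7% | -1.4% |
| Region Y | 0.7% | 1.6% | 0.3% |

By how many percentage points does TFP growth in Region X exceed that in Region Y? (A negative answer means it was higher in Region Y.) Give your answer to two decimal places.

2.03 percentage points

Labor's share = 1 − 0.44 = 0.56.
Region X: TFP = 7.1 − 6.028 + 0.784 = 1.856%.
Region Y: TFP = 0.7 − 0.704 − 0.168 = -0.172%.
Difference = 1.856 − (-0.172) = 2.028 pp.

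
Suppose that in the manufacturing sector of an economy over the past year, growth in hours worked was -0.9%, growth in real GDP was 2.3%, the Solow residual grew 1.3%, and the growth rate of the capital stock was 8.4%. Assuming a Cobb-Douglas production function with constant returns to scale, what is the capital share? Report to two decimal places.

The capital share is 0.20.

gY = gA + α·gK + (1−α)·gL, so gY − gA − gL = α(gK − gL).
2.3 − 1.3 + 0.9 = α × (8.4 − (-0.9)).
1.9 = 9.3 α, so α = 0.2043.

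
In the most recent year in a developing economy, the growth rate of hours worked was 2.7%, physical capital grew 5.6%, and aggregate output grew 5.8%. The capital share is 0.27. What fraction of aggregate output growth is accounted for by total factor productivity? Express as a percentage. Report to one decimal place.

39.9%

Labor's share = 1 − 0.27 = 0.73.
Physical capital: 0.27 × 5.6 = 1.512 pp.
Hours worked: 0.73 × 2.7 = 1.971 pp.
TFP growth = 5.8 − 3.483 = 2.317%.
TFP share of growth = 2.317 / 5.8 × 100 = 39.948%.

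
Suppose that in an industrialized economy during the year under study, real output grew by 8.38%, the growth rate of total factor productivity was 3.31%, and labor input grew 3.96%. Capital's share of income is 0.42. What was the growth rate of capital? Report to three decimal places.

Labor's share = 1 − 0.42 = 0.58.
gY = gA + 0.58×3.96 + 0.42×g.
0.42×g = 8.38 − 3.31 − 2.2968 = 2.7732.
g = 2.7732 / 0.42 = 6.60286%.

6.603%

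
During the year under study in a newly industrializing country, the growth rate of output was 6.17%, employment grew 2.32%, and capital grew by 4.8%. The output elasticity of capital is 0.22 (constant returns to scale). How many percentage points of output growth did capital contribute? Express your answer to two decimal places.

Contribution = share × growth = 0.22 × 4.8 = 1.056 pp.

1.06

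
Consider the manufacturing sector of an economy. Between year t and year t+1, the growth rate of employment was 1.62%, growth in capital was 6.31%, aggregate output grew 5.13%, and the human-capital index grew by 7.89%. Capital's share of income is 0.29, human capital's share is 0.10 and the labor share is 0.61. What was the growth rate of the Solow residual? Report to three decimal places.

Labor's share = 1 − 0.29 − 0.1 = 0.61.
Capital: 0.29 × 6.31 = 1.8299 pp.
The human-capital index: 0.1 × 7.89 = 0.789 pp.
Employment: 0.61 × 1.62 = 0.9882 pp.
TFP growth = 5.13 − 3.6071 = 1.5229%.

The Solow residual grew 1.523%.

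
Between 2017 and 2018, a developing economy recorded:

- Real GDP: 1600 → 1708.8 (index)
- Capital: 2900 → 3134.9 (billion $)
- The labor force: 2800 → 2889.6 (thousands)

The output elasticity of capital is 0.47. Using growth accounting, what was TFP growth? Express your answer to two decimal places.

Real GDP growth = (1708.8 − 1600) / 1600 = 6.8%.
Capital growth = (3134.9 − 2900) / 2900 = 8.1%.
The labor force growth = (2889.6 − 2800) / 2800 = 3.2%.
Labor's share = 1 − 0.47 = 0.53.
Capital: 0.47 × 8.1 = 3.807 pp.
The labor force: 0.53 × 3.2 = 1.696 pp.
TFP growth = 6.8 − 5.503 = 1.297%.

TFP grew 1.30%.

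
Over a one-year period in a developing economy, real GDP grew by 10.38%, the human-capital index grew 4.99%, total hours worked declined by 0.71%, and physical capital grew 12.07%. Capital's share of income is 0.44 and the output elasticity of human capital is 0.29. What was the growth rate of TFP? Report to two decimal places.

Labor's share = 1 − 0.44 − 0.29 = 0.27.
Physical capital: 0.44 × 12.07 = 5.3108 pp.
The human-capital index: 0.29 × 4.99 = 1.4471 pp.
Total hours worked: 0.27 × (-0.71) = -0.1917 pp.
TFP growth = 10.38 − 6.5662 = 3.8138%.

3.81%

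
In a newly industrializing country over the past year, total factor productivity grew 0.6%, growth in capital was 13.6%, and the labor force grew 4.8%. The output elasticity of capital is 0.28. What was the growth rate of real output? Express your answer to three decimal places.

Real output grew 7.864%.

Labor's share = 1 − 0.28 = 0.72.
Capital: 0.28 × 13.6 = 3.808 pp.
The labor force: 0.72 × 4.8 = 3.456 pp.
Output growth = 0.6 + 7.264 = 7.864%.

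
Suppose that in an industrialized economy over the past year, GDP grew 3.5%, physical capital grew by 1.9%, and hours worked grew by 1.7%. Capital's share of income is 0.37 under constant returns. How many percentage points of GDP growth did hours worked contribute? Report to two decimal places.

1.07 pp

Labor's share = 1 − 0.37 = 0.63.
Contribution = share × growth = 0.63 × 1.7 = 1.071 pp.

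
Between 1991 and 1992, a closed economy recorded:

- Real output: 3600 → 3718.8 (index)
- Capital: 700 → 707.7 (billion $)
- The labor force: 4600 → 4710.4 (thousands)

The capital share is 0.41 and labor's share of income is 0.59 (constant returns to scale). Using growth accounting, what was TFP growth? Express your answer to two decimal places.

1.43%

Real output growth = (3718.8 − 3600) / 3600 = 3.3%.
Capital growth = (707.7 − 700) / 700 = 1.1%.
The labor force growth = (4710.4 − 4600) / 4600 = 2.4%.
Labor's share = 1 − 0.41 = 0.59.
Capital: 0.41 × 1.1 = 0.451 pp.
The labor force: 0.59 × 2.4 = 1.416 pp.
TFP growth = 3.3 − 1.867 = 1.433%.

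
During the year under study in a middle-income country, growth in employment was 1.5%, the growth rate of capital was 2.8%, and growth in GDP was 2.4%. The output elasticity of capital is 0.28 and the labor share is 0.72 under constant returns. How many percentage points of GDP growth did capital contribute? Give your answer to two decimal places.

0.78 percentage points

Contribution = share × growth = 0.28 × 2.8 = 0.784 pp.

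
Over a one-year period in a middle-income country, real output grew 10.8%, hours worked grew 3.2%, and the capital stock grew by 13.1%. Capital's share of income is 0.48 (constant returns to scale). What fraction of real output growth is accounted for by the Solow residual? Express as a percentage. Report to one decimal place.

The Solow residual accounted for 26.4% of growth.

Labor's share = 1 − 0.48 = 0.52.
The capital stock: 0.48 × 13.1 = 6.288 pp.
Hours worked: 0.52 × 3.2 = 1.664 pp.
TFP growth = 10.8 − 7.952 = 2.848%.
TFP share of growth = 2.848 / 10.8 × 100 = 26.37%.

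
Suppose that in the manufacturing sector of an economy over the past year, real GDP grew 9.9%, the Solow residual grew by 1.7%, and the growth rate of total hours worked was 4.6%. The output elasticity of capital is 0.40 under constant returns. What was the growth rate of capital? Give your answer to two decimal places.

Labor's share = 1 − 0.4 = 0.6.
gY = gA + 0.6×4.6 + 0.4×g.
0.4×g = 9.9 − 1.7 − 2.76 = 5.44.
g = 5.44 / 0.4 = 13.6%.

13.60%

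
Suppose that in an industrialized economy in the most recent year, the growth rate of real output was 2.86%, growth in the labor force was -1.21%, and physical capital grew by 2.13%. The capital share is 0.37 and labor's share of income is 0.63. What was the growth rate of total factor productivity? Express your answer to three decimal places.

Total factor productivity grew 2.834%.

Labor's share = 1 − 0.37 = 0.63.
Physical capital: 0.37 × 2.13 = 0.7881 pp.
The labor force: 0.63 × (-1.21) = -0.7623 pp.
TFP growth = 2.86 − 0.0258 = 2.8342%.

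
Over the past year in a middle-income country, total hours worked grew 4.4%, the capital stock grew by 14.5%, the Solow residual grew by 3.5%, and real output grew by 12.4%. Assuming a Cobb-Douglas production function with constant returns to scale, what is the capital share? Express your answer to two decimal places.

The capital share is 0.45.

gY = gA + α·gK + (1−α)·gL, so gY − gA − gL = α(gK − gL).
12.4 − 3.5 − 4.4 = α × (14.5 − 4.4).
4.5 = 10.1 α, so α = 0.4455.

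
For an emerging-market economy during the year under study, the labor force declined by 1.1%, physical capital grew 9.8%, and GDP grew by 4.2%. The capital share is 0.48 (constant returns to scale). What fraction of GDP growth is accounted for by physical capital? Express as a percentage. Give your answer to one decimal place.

112.0%

Physical capital contributed 0.48 × 9.8 = 4.704 pp.
Share of growth = 4.704 / 4.2 × 100 = 112%.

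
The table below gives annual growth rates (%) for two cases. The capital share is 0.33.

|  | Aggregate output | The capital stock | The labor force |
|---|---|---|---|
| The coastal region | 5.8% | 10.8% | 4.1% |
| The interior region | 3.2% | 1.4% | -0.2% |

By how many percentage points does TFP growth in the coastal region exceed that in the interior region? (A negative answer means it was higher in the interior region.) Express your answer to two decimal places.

Labor's share = 1 − 0.33 = 0.67.
The coastal region: TFP = 5.8 − 3.564 − 2.747 = -0.511%.
The interior region: TFP = 3.2 − 0.462 + 0.134 = 2.872%.
Difference = -0.511 − (2.872) = -3.383 pp.

-3.38 percentage points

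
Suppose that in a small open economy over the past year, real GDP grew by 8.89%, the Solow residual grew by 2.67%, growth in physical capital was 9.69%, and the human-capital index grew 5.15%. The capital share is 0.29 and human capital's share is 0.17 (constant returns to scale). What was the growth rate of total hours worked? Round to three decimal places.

Total hours worked grew 4.693%.

Labor's share = 1 − 0.29 − 0.17 = 0.54.
gY = gA + 0.29×9.69 + 0.17×5.15 + 0.54×g.
0.54×g = 8.89 − 2.67 − 3.6856 = 2.5344.
g = 2.5344 / 0.54 = 4.69333%.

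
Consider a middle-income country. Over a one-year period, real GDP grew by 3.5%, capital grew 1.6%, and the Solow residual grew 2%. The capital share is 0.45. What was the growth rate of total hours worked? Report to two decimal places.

Labor's share = 1 − 0.45 = 0.55.
gY = gA + 0.45×1.6 + 0.55×g.
0.55×g = 3.5 − 2 − 0.72 = 0.78.
g = 0.78 / 0.55 = 1.4182%.

Total hours worked grew 1.42%.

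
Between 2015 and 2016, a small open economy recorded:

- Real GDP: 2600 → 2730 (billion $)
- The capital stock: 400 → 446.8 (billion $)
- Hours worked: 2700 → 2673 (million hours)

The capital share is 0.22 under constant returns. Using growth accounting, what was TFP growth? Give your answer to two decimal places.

TFP growth was 3.21%.

Real GDP growth = (2730 − 2600) / 2600 = 5%.
The capital stock growth = (446.8 − 400) / 400 = 11.7%.
Hours worked growth = (2673 − 2700) / 2700 = -1%.
Labor's share = 1 − 0.22 = 0.78.
The capital stock: 0.22 × 11.7 = 2.574 pp.
Hours worked: 0.78 × (-1) = -0.78 pp.
TFP growth = 5 − 1.794 = 3.206%.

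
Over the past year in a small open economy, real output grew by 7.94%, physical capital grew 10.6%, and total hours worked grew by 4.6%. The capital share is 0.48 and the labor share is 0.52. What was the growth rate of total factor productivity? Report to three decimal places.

Labor's share = 1 − 0.48 = 0.52.
Physical capital: 0.48 × 10.6 = 5.088 pp.
Total hours worked: 0.52 × 4.6 = 2.392 pp.
TFP growth = 7.94 − 7.48 = 0.46%.

0.460%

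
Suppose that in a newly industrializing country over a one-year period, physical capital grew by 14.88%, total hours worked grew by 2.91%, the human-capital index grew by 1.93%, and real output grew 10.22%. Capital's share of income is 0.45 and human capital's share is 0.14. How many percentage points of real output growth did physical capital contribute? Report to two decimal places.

6.70 percentage points

Contribution = share × growth = 0.45 × 14.88 = 6.696 pp.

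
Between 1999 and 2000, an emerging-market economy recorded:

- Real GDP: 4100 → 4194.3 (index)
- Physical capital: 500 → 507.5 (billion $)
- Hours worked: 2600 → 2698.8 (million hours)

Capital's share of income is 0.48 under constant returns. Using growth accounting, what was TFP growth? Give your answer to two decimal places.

-0.40%

Real GDP growth = (4194.3 − 4100) / 4100 = 2.3%.
Physical capital growth = (507.5 − 500) / 500 = 1.5%.
Hours worked growth = (2698.8 − 2600) / 2600 = 3.8%.
Labor's share = 1 − 0.48 = 0.52.
Physical capital: 0.48 × 1.5 = 0.72 pp.
Hours worked: 0.52 × 3.8 = 1.976 pp.
TFP growth = 2.3 − 2.696 = -0.396%.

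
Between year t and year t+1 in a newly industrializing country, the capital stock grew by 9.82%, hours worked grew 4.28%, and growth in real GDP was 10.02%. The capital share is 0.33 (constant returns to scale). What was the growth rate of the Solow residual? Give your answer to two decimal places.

Labor's share = 1 − 0.33 = 0.67.
The capital stock: 0.33 × 9.82 = 3.2406 pp.
Hours worked: 0.67 × 4.28 = 2.8676 pp.
TFP growth = 10.02 − 6.1082 = 3.9118%.

3.91%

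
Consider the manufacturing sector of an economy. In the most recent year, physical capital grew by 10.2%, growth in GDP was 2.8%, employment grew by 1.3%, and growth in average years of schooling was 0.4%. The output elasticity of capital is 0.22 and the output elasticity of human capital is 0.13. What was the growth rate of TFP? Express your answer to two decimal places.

Labor's share = 1 − 0.22 − 0.13 = 0.65.
Physical capital: 0.22 × 10.2 = 2.244 pp.
Average years of schooling: 0.13 × 0.4 = 0.052 pp.
Employment: 0.65 × 1.3 = 0.845 pp.
TFP growth = 2.8 − 3.141 = -0.341%.

-0.34%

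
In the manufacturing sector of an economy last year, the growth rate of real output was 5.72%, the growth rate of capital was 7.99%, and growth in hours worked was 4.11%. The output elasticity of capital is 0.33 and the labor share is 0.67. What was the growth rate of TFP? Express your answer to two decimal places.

TFP grew 0.33%.

Labor's share = 1 − 0.33 = 0.67.
Capital: 0.33 × 7.99 = 2.6367 pp.
Hours worked: 0.67 × 4.11 = 2.7537 pp.
TFP growth = 5.72 − 5.3904 = 0.3296%.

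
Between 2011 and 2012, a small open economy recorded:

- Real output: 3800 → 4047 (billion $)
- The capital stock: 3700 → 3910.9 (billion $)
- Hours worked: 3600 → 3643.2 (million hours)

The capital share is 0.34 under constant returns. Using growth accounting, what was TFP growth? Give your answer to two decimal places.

Real output growth = (4047 − 3800) / 3800 = 6.5%.
The capital stock growth = (3910.9 − 3700) / 3700 = 5.7%.
Hours worked growth = (3643.2 − 3600) / 3600 = 1.2%.
Labor's share = 1 − 0.34 = 0.66.
The capital stock: 0.34 × 5.7 = 1.938 pp.
Hours worked: 0.66 × 1.2 = 0.792 pp.
TFP growth = 6.5 − 2.73 = 3.77%.

3.77%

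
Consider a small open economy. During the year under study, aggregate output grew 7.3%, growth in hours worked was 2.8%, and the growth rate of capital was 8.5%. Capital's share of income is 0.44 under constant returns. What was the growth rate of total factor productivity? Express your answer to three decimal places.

Labor's share = 1 − 0.44 = 0.56.
Capital: 0.44 × 8.5 = 3.74 pp.
Hours worked: 0.56 × 2.8 = 1.568 pp.
TFP growth = 7.3 − 5.308 = 1.992%.

Total factor productivity grew 1.992%.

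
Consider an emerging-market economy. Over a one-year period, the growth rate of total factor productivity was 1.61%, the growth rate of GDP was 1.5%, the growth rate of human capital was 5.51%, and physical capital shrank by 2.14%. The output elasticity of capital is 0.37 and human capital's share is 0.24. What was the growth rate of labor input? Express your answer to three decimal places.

-1.643%

Labor's share = 1 − 0.37 − 0.24 = 0.39.
gY = gA + 0.37×(-2.14) + 0.24×5.51 + 0.39×g.
0.39×g = 1.5 − 1.61 − 0.5306 = -0.6406.
g = -0.6406 / 0.39 = -1.64256%.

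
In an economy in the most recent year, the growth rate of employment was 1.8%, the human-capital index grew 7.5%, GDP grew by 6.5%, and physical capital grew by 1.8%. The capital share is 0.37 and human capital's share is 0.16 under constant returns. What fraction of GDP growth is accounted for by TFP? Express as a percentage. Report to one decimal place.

Labor's share = 1 − 0.37 − 0.16 = 0.47.
Physical capital: 0.37 × 1.8 = 0.666 pp.
The human-capital index: 0.16 × 7.5 = 1.2 pp.
Employment: 0.47 × 1.8 = 0.846 pp.
TFP growth = 6.5 − 2.712 = 3.788%.
TFP share of growth = 3.788 / 6.5 × 100 = 58.277%.

TFP accounted for 58.3% of growth.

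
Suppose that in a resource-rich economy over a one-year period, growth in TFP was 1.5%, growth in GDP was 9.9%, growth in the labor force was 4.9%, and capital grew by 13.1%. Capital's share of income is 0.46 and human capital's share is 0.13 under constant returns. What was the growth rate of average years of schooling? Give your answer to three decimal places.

Average years of schooling grew 2.808%.

Labor's share = 1 − 0.46 − 0.13 = 0.41.
gY = gA + 0.46×13.1 + 0.41×4.9 + 0.13×g.
0.13×g = 9.9 − 1.5 − 8.035 = 0.365.
g = 0.365 / 0.13 = 2.80769%.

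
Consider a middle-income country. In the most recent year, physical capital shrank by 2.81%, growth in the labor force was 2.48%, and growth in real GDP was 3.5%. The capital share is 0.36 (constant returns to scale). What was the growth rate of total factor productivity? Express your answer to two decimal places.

Total factor productivity grew 2.92%.

Labor's share = 1 − 0.36 = 0.64.
Physical capital: 0.36 × (-2.81) = -1.0116 pp.
The labor force: 0.64 × 2.48 = 1.5872 pp.
TFP growth = 3.5 − 0.5756 = 2.9244%.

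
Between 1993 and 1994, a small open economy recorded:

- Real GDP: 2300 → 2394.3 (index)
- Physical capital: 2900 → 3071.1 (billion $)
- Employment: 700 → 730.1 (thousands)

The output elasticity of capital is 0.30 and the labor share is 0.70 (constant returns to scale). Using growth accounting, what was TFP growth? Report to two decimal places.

-0.68%

Real GDP growth = (2394.3 − 2300) / 2300 = 4.1%.
Physical capital growth = (3071.1 − 2900) / 2900 = 5.9%.
Employment growth = (730.1 − 700) / 700 = 4.3%.
Labor's share = 1 − 0.3 = 0.7.
Physical capital: 0.3 × 5.9 = 1.77 pp.
Employment: 0.7 × 4.3 = 3.01 pp.
TFP growth = 4.1 − 4.78 = -0.68%.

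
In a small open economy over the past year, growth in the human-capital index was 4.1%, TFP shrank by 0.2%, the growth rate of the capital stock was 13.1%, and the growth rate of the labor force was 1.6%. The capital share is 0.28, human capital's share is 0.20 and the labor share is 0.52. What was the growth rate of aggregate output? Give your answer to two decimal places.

Aggregate output growth was 5.12%.

Labor's share = 1 − 0.28 − 0.2 = 0.52.
The capital stock: 0.28 × 13.1 = 3.668 pp.
The human-capital index: 0.2 × 4.1 = 0.82 pp.
The labor force: 0.52 × 1.6 = 0.832 pp.
Output growth = -0.2 + 5.32 = 5.12%.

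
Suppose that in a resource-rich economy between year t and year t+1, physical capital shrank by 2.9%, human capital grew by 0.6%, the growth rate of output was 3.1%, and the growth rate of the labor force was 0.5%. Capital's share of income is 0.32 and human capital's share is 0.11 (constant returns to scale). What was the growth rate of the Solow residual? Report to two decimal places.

Labor's share = 1 − 0.32 − 0.11 = 0.57.
Physical capital: 0.32 × (-2.9) = -0.928 pp.
Human capital: 0.11 × 0.6 = 0.066 pp.
The labor force: 0.57 × 0.5 = 0.285 pp.
TFP growth = 3.1 + 0.577 = 3.677%.

3.68%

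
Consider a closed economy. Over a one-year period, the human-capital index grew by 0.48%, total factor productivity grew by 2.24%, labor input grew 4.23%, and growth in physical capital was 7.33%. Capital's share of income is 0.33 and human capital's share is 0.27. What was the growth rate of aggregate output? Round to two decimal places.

Labor's share = 1 − 0.33 − 0.27 = 0.4.
Physical capital: 0.33 × 7.33 = 2.4189 pp.
The human-capital index: 0.27 × 0.48 = 0.1296 pp.
Labor input: 0.4 × 4.23 = 1.692 pp.
Output growth = 2.24 + 4.2405 = 6.4805%.

6.48%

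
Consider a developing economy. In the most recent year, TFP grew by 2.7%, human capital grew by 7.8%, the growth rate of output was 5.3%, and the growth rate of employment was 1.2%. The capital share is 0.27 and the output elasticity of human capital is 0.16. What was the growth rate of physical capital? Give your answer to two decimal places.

Physical capital grew 2.47%.

Labor's share = 1 − 0.27 − 0.16 = 0.57.
gY = gA + 0.16×7.8 + 0.57×1.2 + 0.27×g.
0.27×g = 5.3 − 2.7 − 1.932 = 0.668.
g = 0.668 / 0.27 = 2.4741%.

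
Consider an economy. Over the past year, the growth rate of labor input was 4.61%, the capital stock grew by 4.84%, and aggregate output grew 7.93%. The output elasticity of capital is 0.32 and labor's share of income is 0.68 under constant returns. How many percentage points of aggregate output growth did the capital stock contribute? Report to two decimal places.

Contribution = share × growth = 0.32 × 4.84 = 1.5488 pp.

1.55 pp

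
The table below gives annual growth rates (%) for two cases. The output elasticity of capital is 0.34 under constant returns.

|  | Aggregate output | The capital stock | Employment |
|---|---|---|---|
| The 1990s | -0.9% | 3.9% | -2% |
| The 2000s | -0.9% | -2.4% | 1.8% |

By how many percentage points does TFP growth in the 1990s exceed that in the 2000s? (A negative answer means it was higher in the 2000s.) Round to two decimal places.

Labor's share = 1 − 0.34 = 0.66.
The 1990s: TFP = -0.9 − 1.326 + 1.32 = -0.906%.
The 2000s: TFP = -0.9 + 0.816 − 1.188 = -1.272%.
Difference = -0.906 − (-1.272) = 0.366 pp.

0.37 percentage points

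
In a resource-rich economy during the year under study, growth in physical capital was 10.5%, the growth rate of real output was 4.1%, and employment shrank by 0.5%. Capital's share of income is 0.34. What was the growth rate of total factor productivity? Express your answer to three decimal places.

Labor's share = 1 − 0.34 = 0.66.
Physical capital: 0.34 × 10.5 = 3.57 pp.
Employment: 0.66 × (-0.5) = -0.33 pp.
TFP growth = 4.1 − 3.24 = 0.86%.

0.860%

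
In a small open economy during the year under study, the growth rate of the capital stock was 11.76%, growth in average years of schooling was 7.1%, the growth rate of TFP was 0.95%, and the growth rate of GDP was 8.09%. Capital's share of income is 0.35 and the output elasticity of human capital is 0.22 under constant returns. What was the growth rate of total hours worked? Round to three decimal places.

Labor's share = 1 − 0.35 − 0.22 = 0.43.
gY = gA + 0.35×11.76 + 0.22×7.1 + 0.43×g.
0.43×g = 8.09 − 0.95 − 5.678 = 1.462.
g = 1.462 / 0.43 = 3.4%.

3.400%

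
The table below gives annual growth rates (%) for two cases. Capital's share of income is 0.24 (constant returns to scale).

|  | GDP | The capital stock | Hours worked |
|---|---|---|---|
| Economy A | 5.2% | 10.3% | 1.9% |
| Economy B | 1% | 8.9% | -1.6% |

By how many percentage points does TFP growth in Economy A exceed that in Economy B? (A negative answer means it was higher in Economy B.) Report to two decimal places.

1.20 percentage points

Labor's share = 1 − 0.24 = 0.76.
Economy A: TFP = 5.2 − 2.472 − 1.444 = 1.284%.
Economy B: TFP = 1 − 2.136 + 1.216 = 0.08%.
Difference = 1.284 − (0.08) = 1.204 pp.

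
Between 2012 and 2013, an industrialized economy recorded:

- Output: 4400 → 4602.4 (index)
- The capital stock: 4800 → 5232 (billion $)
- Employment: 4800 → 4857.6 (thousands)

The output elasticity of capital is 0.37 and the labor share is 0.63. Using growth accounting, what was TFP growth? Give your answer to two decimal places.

Output growth = (4602.4 − 4400) / 4400 = 4.6%.
The capital stock growth = (5232 − 4800) / 4800 = 9%.
Employment growth = (4857.6 − 4800) / 4800 = 1.2%.
Labor's share = 1 − 0.37 = 0.63.
The capital stock: 0.37 × 9 = 3.33 pp.
Employment: 0.63 × 1.2 = 0.756 pp.
TFP growth = 4.6 − 4.086 = 0.514%.

0.51%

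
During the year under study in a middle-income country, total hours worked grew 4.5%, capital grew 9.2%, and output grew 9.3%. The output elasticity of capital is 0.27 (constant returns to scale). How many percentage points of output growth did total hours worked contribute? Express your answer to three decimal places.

3.285 percentage points

Labor's share = 1 − 0.27 = 0.73.
Contribution = share × growth = 0.73 × 4.5 = 3.285 pp.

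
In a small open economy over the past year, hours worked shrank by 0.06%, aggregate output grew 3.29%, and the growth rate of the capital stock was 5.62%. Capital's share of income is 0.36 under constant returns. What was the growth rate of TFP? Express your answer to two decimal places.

TFP grew 1.31%.

Labor's share = 1 − 0.36 = 0.64.
The capital stock: 0.36 × 5.62 = 2.0232 pp.
Hours worked: 0.64 × (-0.06) = -0.0384 pp.
TFP growth = 3.29 − 1.9848 = 1.3052%.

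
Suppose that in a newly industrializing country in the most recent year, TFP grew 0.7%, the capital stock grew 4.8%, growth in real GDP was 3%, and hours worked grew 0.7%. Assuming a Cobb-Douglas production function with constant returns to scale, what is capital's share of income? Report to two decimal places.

Capital's share of income is 0.39.

gY = gA + α·gK + (1−α)·gL, so gY − gA − gL = α(gK − gL).
3 − 0.7 − 0.7 = α × (4.8 − 0.7).
1.6 = 4.1 α, so α = 0.3902.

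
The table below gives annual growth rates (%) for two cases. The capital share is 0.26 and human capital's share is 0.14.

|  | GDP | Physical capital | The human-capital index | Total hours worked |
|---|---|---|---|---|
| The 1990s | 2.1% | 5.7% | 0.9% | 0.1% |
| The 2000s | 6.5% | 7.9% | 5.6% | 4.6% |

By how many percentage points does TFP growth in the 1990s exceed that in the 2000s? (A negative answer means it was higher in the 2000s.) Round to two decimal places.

-0.47 percentage points

Labor's share = 1 − 0.26 − 0.14 = 0.6.
The 1990s: TFP = 2.1 − 1.482 − 0.126 − 0.06 = 0.432%.
The 2000s: TFP = 6.5 − 2.054 − 0.784 − 2.76 = 0.902%.
Difference = 0.432 − (0.902) = -0.47 pp.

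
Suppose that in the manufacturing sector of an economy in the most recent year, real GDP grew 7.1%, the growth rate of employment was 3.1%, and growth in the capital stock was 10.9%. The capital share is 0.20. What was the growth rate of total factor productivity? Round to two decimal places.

Total factor productivity grew 2.44%.

Labor's share = 1 − 0.2 = 0.8.
The capital stock: 0.2 × 10.9 = 2.18 pp.
Employment: 0.8 × 3.1 = 2.48 pp.
TFP growth = 7.1 − 4.66 = 2.44%.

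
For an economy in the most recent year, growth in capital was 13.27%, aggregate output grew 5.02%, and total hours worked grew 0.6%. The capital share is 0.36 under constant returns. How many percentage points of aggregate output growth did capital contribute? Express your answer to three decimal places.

4.777

Contribution = share × growth = 0.36 × 13.27 = 4.7772 pp.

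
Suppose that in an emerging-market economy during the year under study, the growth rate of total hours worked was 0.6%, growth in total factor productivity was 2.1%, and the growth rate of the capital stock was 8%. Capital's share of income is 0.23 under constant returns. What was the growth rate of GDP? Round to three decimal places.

4.402%

Labor's share = 1 − 0.23 = 0.77.
The capital stock: 0.23 × 8 = 1.84 pp.
Total hours worked: 0.77 × 0.6 = 0.462 pp.
Output growth = 2.1 + 2.302 = 4.402%.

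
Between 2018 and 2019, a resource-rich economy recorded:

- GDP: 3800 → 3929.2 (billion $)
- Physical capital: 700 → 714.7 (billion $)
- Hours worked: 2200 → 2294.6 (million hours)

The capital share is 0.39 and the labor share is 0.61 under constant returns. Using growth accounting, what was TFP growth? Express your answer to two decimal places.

GDP growth = (3929.2 − 3800) / 3800 = 3.4%.
Physical capital growth = (714.7 − 700) / 700 = 2.1%.
Hours worked growth = (2294.6 − 2200) / 2200 = 4.3%.
Labor's share = 1 − 0.39 = 0.61.
Physical capital: 0.39 × 2.1 = 0.819 pp.
Hours worked: 0.61 × 4.3 = 2.623 pp.
TFP growth = 3.4 − 3.442 = -0.042%.

-0.04%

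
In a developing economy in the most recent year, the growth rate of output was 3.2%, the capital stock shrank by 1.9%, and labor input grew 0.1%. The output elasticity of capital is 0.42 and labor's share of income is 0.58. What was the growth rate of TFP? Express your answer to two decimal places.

Labor's share = 1 − 0.42 = 0.58.
The capital stock: 0.42 × (-1.9) = -0.798 pp.
Labor input: 0.58 × 0.1 = 0.058 pp.
TFP growth = 3.2 + 0.74 = 3.94%.

TFP growth was 3.94%.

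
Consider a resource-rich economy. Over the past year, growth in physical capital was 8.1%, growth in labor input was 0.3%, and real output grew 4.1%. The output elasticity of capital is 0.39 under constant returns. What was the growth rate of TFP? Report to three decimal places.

0.758%

Labor's share = 1 − 0.39 = 0.61.
Physical capital: 0.39 × 8.1 = 3.159 pp.
Labor input: 0.61 × 0.3 = 0.183 pp.
TFP growth = 4.1 − 3.342 = 0.758%.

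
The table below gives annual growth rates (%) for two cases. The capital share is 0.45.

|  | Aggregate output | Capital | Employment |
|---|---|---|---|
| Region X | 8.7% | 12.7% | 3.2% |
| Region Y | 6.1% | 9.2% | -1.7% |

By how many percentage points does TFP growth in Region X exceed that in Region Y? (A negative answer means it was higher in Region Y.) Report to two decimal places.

-1.67 percentage points

Labor's share = 1 − 0.45 = 0.55.
Region X: TFP = 8.7 − 5.715 − 1.76 = 1.225%.
Region Y: TFP = 6.1 − 4.14 + 0.935 = 2.895%.
Difference = 1.225 − (2.895) = -1.67 pp.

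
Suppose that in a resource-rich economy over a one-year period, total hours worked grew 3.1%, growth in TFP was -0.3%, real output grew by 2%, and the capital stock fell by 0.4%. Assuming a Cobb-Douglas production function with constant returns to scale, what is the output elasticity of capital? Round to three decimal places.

gY = gA + α·gK + (1−α)·gL, so gY − gA − gL = α(gK − gL).
2 + 0.3 − 3.1 = α × (-0.4 − 3.1).
-0.8 = -3.5 α, so α = 0.22857.

α = 0.229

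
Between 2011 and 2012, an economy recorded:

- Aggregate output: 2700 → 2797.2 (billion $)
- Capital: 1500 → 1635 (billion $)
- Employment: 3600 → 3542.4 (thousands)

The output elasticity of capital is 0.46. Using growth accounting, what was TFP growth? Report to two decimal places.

Aggregate output growth = (2797.2 − 2700) / 2700 = 3.6%.
Capital growth = (1635 − 1500) / 1500 = 9%.
Employment growth = (3542.4 − 3600) / 3600 = -1.6%.
Labor's share = 1 − 0.46 = 0.54.
Capital: 0.46 × 9 = 4.14 pp.
Employment: 0.54 × (-1.6) = -0.864 pp.
TFP growth = 3.6 − 3.276 = 0.324%.

0.32%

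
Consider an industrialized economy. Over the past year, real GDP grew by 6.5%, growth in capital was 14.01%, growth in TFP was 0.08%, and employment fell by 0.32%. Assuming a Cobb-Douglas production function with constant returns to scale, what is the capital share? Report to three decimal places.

0.470

gY = gA + α·gK + (1−α)·gL, so gY − gA − gL = α(gK − gL).
6.5 − 0.08 + 0.32 = α × (14.01 − (-0.32)).
6.74 = 14.33 α, so α = 0.47034.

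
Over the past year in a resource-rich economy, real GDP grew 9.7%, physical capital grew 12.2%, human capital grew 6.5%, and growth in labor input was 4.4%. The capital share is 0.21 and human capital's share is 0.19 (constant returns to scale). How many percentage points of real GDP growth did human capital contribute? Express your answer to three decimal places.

Contribution = share × growth = 0.19 × 6.5 = 1.235 pp.

1.235 percentage points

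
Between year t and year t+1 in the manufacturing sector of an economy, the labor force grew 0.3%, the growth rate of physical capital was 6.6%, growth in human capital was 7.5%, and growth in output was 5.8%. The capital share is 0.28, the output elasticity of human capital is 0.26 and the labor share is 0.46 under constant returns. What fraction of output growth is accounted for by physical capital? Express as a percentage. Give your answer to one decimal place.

Physical capital contributed 0.28 × 6.6 = 1.848 pp.
Share of growth = 1.848 / 5.8 × 100 = 31.862%.

31.9%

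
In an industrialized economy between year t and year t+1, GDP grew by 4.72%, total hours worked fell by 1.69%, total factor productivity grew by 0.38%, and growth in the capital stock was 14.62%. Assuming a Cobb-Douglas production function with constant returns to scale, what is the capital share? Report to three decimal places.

gY = gA + α·gK + (1−α)·gL, so gY − gA − gL = α(gK − gL).
4.72 − 0.38 + 1.69 = α × (14.62 − (-1.69)).
6.03 = 16.31 α, so α = 0.36971.

α = 0.370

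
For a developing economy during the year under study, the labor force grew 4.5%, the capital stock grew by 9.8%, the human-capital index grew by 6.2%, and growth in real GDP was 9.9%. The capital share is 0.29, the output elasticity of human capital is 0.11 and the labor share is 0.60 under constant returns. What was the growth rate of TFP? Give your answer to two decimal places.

Labor's share = 1 − 0.29 − 0.11 = 0.6.
The capital stock: 0.29 × 9.8 = 2.842 pp.
The human-capital index: 0.11 × 6.2 = 0.682 pp.
The labor force: 0.6 × 4.5 = 2.7 pp.
TFP growth = 9.9 − 6.224 = 3.676%.

3.68%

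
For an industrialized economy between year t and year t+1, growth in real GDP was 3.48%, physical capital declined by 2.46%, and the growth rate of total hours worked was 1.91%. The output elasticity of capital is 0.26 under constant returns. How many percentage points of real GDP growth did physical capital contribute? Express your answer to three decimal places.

Contribution = share × growth = 0.26 × (-2.46) = -0.6396 pp.

-0.640 pp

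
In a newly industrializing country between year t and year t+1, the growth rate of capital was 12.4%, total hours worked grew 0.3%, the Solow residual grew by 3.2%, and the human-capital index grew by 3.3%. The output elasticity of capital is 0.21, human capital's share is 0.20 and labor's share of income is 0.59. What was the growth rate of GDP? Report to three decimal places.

GDP grew 6.641%.

Labor's share = 1 − 0.21 − 0.2 = 0.59.
Capital: 0.21 × 12.4 = 2.604 pp.
The human-capital index: 0.2 × 3.3 = 0.66 pp.
Total hours worked: 0.59 × 0.3 = 0.177 pp.
Output growth = 3.2 + 3.441 = 6.641%.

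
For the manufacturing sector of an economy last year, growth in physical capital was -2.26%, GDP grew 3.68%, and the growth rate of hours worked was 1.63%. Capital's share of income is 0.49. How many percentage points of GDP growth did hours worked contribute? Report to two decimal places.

0.83 percentage points

Labor's share = 1 − 0.49 = 0.51.
Contribution = share × growth = 0.51 × 1.63 = 0.8313 pp.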